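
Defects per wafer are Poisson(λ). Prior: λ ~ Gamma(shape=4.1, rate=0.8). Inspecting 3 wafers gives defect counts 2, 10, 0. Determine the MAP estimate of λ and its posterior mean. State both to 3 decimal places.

Σ counts = 12. Posterior: Gamma(shape = 4.1+12 = 16.1, rate = 0.8+3 = 3.8).
Mode = (α−1)/β = 15.1/3.8 = 3.974.
Mean = α/β = 16.1/3.8 = 4.237.
Right-skewed posterior ⇒ mode < mean.

λ_MAP = 3.974, E[λ|data] = 4.237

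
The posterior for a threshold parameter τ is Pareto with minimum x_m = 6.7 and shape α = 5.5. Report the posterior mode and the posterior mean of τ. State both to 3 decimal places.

posterior mode = 6.700, posterior mean = 8.189

The Pareto density is strictly decreasing on [x_m, ∞), so the mode is x_m = 6.700.
Mean = α·x_m/(α−1) = 5.5·6.7/4.5 = 8.189.
The mean is pulled above the mode by the posterior's right skew.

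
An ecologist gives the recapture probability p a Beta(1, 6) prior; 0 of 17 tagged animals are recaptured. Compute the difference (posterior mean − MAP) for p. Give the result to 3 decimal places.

Posterior: Beta(1+0, 6+17) = Beta(1, 23).
Since α = 1 ≤ 1 and β > 1, the Beta density is monotone decreasing on [0,1]; the mode is at 0.
Mean = 1/(1+23) = 0.042.
Difference = 0.042 − 0.000 = 0.042.

0.042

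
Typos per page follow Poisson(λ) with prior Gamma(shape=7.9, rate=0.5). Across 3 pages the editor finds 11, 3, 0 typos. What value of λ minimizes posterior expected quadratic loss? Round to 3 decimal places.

6.257

Σ counts = 14. Posterior: Gamma(shape = 7.9+14 = 21.9, rate = 0.5+3 = 3.5).
Mode = (α−1)/β = 20.9/3.5 = 5.971.
Mean = α/β = 21.9/3.5 = 6.257.
Quadratic loss ⇒ the optimal estimator is the posterior mean.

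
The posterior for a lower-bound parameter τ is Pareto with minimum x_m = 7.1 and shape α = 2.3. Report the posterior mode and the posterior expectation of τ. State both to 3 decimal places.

posterior mode = 7.100, posterior expectation = 12.562

The Pareto density is strictly decreasing on [x_m, ∞), so the mode is x_m = 7.100.
Mean = α·x_m/(α−1) = 2.3·7.1/1.3 = 12.562.
The posterior is right-skewed, so the mean exceeds the mode.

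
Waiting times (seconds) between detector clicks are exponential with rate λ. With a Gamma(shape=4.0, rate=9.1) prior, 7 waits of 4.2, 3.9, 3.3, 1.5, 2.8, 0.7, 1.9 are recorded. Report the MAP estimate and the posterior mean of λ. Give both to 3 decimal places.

MAP: 0.365. Posterior mean: 0.401.

Σ times = 18.3. Posterior: Gamma(shape = 4.0+7 = 11.0, rate = 9.1+18.3 = 27.4).
Mode = (α−1)/β = 10.0/27.4 = 0.365.
Mean = α/β = 11.0/27.4 = 0.401.
The posterior is right-skewed, so the mean exceeds the mode.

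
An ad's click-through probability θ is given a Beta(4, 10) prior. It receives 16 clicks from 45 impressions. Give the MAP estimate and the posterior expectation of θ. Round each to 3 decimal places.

Posterior: Beta(4+16, 10+29) = Beta(20, 39).
Mode = (20−1)/(20+39−2) = 19/57 = 0.333.
Mean = 20/(20+39) = 20/59 = 0.339.

MAP estimate = 0.333, posterior expectation = 0.339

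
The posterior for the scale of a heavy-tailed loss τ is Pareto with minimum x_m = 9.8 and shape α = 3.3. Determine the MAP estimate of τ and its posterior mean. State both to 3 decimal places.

MAP estimate = 9.800, posterior mean = 14.061

The Pareto density is strictly decreasing on [x_m, ∞), so the mode is x_m = 9.800.
Mean = α·x_m/(α−1) = 3.3·9.8/2.3 = 14.061.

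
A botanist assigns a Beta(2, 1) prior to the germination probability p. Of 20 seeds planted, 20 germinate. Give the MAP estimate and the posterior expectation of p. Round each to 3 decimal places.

MAP = 1.000, posterior mean = 0.957

Posterior: Beta(2+20, 1+0) = Beta(22, 1).
Since β = 1 ≤ 1 and α > 1, the Beta density is monotone increasing on [0,1]; the mode is at 1.
Mean = 22/(22+1) = 0.957.
The posterior is left-skewed, so the mode exceeds the mean.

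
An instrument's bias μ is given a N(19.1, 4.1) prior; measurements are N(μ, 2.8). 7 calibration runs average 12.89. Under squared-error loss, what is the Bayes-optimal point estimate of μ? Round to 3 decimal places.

13.442

Posterior for μ is Normal. Precision-weighted mean: (1/4.1·19.1 + 7/2.8·12.89) / (1/4.1 + 7/2.8) = 13.442.
A Normal posterior is symmetric, so mode = mean.
Squared-error loss ⇒ the optimal estimator is the posterior mean.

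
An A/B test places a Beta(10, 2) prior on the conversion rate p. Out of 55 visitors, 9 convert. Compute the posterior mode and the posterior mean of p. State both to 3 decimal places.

MAP = 0.277, posterior mean = 0.284

Posterior: Beta(10+9, 2+46) = Beta(19, 48).
Mode = (19−1)/(19+48−2) = 18/65 = 0.277.
Mean = 19/(19+48) = 19/67 = 0.284.
The mean is pulled above the mode by the posterior's right skew.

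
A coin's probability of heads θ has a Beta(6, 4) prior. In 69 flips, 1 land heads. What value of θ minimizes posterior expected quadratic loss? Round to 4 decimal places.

0.0886

Posterior: Beta(6+1, 4+68) = Beta(7, 72).
Mode = (7−1)/(7+72−2) = 6/77 = 0.0779.
Mean = 7/(7+72) = 7/79 = 0.0886.
Quadratic loss ⇒ the optimal estimator is the posterior mean.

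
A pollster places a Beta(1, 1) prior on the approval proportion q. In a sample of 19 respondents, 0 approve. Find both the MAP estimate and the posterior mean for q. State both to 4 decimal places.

Posterior: Beta(1+0, 1+19) = Beta(1, 20).
Since α = 1 ≤ 1 and β > 1, the Beta density is monotone decreasing on [0,1]; the mode is at 0.
Mean = 1/(1+20) = 0.0476.

q_MAP = 0.0000, E[q|data] = 0.0476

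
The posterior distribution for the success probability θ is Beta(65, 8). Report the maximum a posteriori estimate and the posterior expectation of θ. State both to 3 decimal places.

Mode = (65−1)/(65+8−2) = 64/71 = 0.901.
Mean = 65/(65+8) = 65/73 = 0.890.

MAP: 0.901. Posterior mean: 0.890.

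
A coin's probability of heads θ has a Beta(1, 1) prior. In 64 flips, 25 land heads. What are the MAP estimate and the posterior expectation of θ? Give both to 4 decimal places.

Posterior: Beta(1+25, 1+39) = Beta(26, 40).
Mode = (26−1)/(26+40−2) = 25/64 = 0.3906.
With a flat prior the MAP equals the MLE, 25/64.
Mean = 26/(26+40) = 26/66 = 0.3939.

θ_MAP = 0.3906, E[θ|data] = 0.3939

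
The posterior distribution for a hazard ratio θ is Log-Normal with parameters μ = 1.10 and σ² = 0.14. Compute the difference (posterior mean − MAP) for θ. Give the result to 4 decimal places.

0.6103

Mode = exp(μ − σ²) = exp(0.96) = 2.6117.
Mean = exp(μ + σ²/2) = exp(1.170) = 3.2220.
Difference = 3.2220 − 2.6117 = 0.6103.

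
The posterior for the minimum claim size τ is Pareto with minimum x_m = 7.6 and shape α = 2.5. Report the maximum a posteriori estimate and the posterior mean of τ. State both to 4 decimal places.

MAP = 7.6000; posterior mean = 12.6667

The Pareto density is strictly decreasing on [x_m, ∞), so the mode is x_m = 7.6000.
Mean = α·x_m/(α−1) = 2.5·7.6/1.5 = 12.6667.
The posterior is right-skewed, so the mean exceeds the mode.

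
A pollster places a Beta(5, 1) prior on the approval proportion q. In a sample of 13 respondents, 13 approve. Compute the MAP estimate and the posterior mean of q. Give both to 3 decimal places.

Posterior: Beta(5+13, 1+0) = Beta(18, 1).
Since β = 1 ≤ 1 and α > 1, the Beta density is monotone increasing on [0,1]; the mode is at 1.
Mean = 18/(18+1) = 0.947.

MAP = 1.000, posterior mean = 0.947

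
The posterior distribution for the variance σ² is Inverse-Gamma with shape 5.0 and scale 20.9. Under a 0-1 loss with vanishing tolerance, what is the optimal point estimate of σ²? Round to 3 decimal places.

Mode = β/(α+1) = 20.9/6.0 = 3.483.
Mean = β/(α−1) = 20.9/4.0 = 5.225.
This is the posterior mode — the MAP estimate.

3.483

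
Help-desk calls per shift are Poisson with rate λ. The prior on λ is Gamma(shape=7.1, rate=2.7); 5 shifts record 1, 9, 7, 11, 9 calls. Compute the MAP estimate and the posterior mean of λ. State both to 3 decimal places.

Σ counts = 37. Posterior: Gamma(shape = 7.1+37 = 44.1, rate = 2.7+5 = 7.7).
Mode = (α−1)/β = 43.1/7.7 = 5.597.
Mean = α/β = 44.1/7.7 = 5.727.

MAP = 5.597, posterior mean = 5.727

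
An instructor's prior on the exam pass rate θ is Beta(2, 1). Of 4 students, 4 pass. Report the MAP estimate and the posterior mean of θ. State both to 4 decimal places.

Posterior: Beta(2+4, 1+0) = Beta(6, 1).
Since β = 1 ≤ 1 and α > 1, the Beta density is monotone increasing on [0,1]; the mode is at 1.
Mean = 6/(6+1) = 0.8571.
Left-skewed posterior ⇒ mean < mode.

MAP = 1.0000; posterior mean = 0.8571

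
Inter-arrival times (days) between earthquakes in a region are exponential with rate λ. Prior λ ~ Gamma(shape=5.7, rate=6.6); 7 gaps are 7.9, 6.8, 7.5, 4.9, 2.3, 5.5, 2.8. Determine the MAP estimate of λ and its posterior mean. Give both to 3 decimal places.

Σ times = 37.7. Posterior: Gamma(shape = 5.7+7 = 12.7, rate = 6.6+37.7 = 44.3).
Mode = (α−1)/β = 11.7/44.3 = 0.264.
Mean = α/β = 12.7/44.3 = 0.287.
The posterior is right-skewed, so the mean exceeds the mode.

MAP: 0.264. Posterior mean: 0.287.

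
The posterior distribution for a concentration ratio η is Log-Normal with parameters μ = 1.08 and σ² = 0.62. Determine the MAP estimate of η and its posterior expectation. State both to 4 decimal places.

MAP = 1.5841, posterior mean = 4.0149

Mode = exp(μ − σ²) = exp(0.46) = 1.5841.
Mean = exp(μ + σ²/2) = exp(1.390) = 4.0149.
The posterior is right-skewed, so the mean exceeds the mode.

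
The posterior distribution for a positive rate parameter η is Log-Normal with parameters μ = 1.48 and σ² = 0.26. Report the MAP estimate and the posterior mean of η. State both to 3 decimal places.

Mode = exp(μ − σ²) = exp(1.22) = 3.387.
Mean = exp(μ + σ²/2) = exp(1.610) = 5.003.
Mean > mode: the posterior has a right tail.

MAP: 3.387. Posterior mean: 5.003.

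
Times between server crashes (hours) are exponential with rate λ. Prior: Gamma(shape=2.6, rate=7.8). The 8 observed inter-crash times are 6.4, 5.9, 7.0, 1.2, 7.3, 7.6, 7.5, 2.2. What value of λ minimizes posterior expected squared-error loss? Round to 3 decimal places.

0.200

Σ times = 45.1. Posterior: Gamma(shape = 2.6+8 = 10.6, rate = 7.8+45.1 = 52.9).
Mode = (α−1)/β = 9.6/52.9 = 0.181.
Mean = α/β = 10.6/52.9 = 0.200.
Squared-error loss ⇒ the optimal estimator is the posterior mean.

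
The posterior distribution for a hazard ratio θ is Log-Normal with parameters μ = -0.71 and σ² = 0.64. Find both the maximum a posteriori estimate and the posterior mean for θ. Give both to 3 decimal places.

MAP = 0.259, posterior mean = 0.677

Mode = exp(μ − σ²) = exp(-1.35) = 0.259.
Mean = exp(μ + σ²/2) = exp(-0.390) = 0.677.
Right-skewed posterior ⇒ mode < mean.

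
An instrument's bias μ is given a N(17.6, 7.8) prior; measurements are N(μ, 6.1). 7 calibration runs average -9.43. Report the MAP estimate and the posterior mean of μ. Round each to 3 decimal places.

Posterior for μ is Normal. Precision-weighted mean: (1/7.8·17.6 + 7/6.1·-9.43) / (1/7.8 + 7/6.1) = -6.714.
A Normal posterior is symmetric, so mode = mean.

MAP = -6.714; posterior mean = -6.714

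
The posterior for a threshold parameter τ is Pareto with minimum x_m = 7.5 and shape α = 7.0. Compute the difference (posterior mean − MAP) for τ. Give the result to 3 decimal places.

The Pareto density is strictly decreasing on [x_m, ∞), so the mode is x_m = 7.500.
Mean = α·x_m/(α−1) = 7.0·7.5/6.0 = 8.750.
Difference = 8.750 − 7.500 = 1.250.
The mean is pulled above the mode by the posterior's right skew.

1.250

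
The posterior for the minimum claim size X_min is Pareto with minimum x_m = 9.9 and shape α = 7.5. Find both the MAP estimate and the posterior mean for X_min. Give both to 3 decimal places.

The Pareto density is strictly decreasing on [x_m, ∞), so the mode is x_m = 9.900.
Mean = α·x_m/(α−1) = 7.5·9.9/6.5 = 11.423.

MAP = 9.900; posterior mean = 11.423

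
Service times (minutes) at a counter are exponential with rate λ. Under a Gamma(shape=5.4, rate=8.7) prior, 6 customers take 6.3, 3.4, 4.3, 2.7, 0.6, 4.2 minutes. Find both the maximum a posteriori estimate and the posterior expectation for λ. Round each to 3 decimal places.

Σ times = 21.5. Posterior: Gamma(shape = 5.4+6 = 11.4, rate = 8.7+21.5 = 30.2).
Mode = (α−1)/β = 10.4/30.2 = 0.344.
Mean = α/β = 11.4/30.2 = 0.377.

MAP: 0.344. Posterior mean: 0.377.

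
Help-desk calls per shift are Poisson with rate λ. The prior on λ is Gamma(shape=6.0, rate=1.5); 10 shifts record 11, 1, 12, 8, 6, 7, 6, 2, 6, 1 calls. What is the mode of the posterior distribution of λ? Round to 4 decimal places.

Σ counts = 60. Posterior: Gamma(shape = 6.0+60 = 66.0, rate = 1.5+10 = 11.5).
Mode = (α−1)/β = 65.0/11.5 = 5.6522.
Mean = α/β = 66.0/11.5 = 5.7391.
This is the posterior mode — the MAP estimate.

5.6522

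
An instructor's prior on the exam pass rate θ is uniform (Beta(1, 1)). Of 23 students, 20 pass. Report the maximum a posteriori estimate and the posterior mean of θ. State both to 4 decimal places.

θ_MAP = 0.8696, E[θ|data] = 0.8400

Posterior: Beta(1+20, 1+3) = Beta(21, 4).
Mode = (21−1)/(21+4−2) = 20/23 = 0.8696.
Mean = 21/(21+4) = 21/25 = 0.8400.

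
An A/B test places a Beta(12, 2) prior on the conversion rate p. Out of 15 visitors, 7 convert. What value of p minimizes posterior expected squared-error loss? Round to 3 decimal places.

Posterior: Beta(12+7, 2+8) = Beta(19, 10).
Mode = (19−1)/(19+10−2) = 18/27 = 0.667.
Mean = 19/(19+10) = 19/29 = 0.655.
Squared-error loss ⇒ the optimal estimator is the posterior mean.

0.655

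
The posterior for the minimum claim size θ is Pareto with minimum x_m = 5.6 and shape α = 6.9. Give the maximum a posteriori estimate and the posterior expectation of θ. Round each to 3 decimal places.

The Pareto density is strictly decreasing on [x_m, ∞), so the mode is x_m = 5.600.
Mean = α·x_m/(α−1) = 6.9·5.6/5.9 = 6.549.
The posterior is right-skewed, so the mean exceeds the mode.

θ_MAP = 5.600, E[θ|data] = 6.549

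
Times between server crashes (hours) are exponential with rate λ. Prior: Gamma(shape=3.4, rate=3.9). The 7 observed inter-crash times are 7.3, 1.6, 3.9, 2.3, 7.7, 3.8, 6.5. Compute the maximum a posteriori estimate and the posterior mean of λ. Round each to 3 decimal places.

λ_MAP = 0.254, E[λ|data] = 0.281

Σ times = 33.1. Posterior: Gamma(shape = 3.4+7 = 10.4, rate = 3.9+33.1 = 37.0).
Mode = (α−1)/β = 9.4/37.0 = 0.254.
Mean = α/β = 10.4/37.0 = 0.281.
Mean > mode: the posterior has a right tail.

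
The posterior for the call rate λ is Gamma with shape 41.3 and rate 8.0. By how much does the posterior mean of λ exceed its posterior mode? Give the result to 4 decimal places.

0.1250

Mode = (α−1)/β = 40.3/8.0 = 5.0375.
Mean = α/β = 41.3/8.0 = 5.1625.
Difference = 5.1625 − 5.0375 = 0.1250.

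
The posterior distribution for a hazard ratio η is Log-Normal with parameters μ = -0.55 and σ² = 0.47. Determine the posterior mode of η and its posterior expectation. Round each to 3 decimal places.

Mode = exp(μ − σ²) = exp(-1.02) = 0.361.
Mean = exp(μ + σ²/2) = exp(-0.315) = 0.730.

MAP = 0.361; posterior mean = 0.730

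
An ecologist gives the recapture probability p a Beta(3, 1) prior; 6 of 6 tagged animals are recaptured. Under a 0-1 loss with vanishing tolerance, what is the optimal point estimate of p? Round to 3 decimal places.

1.000

Posterior: Beta(3+6, 1+0) = Beta(9, 1).
Since β = 1 ≤ 1 and α > 1, the Beta density is monotone increasing on [0,1]; the mode is at 1.
Mean = 9/(9+1) = 0.900.
This is the posterior mode — the MAP estimate.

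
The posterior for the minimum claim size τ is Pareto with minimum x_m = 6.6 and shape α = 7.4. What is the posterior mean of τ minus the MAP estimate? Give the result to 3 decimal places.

The Pareto density is strictly decreasing on [x_m, ∞), so the mode is x_m = 6.600.
Mean = α·x_m/(α−1) = 7.4·6.6/6.4 = 7.631.
Difference = 7.631 − 6.600 = 1.031.

1.031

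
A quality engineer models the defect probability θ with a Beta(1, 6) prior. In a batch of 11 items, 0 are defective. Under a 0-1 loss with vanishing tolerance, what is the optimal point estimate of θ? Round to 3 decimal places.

0.000

Posterior: Beta(1+0, 6+11) = Beta(1, 17).
Since α = 1 ≤ 1 and β > 1, the Beta density is monotone decreasing on [0,1]; the mode is at 0.
Mean = 1/(1+17) = 0.056.
This is the posterior mode — the MAP estimate.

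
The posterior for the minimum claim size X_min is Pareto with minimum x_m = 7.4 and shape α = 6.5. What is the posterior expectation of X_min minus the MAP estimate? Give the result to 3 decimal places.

The Pareto density is strictly decreasing on [x_m, ∞), so the mode is x_m = 7.400.
Mean = α·x_m/(α−1) = 6.5·7.4/5.5 = 8.745.
Difference = 8.745 − 7.400 = 1.345.

1.345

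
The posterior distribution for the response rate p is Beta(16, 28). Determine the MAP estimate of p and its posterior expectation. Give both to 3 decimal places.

Mode = (16−1)/(16+28−2) = 15/42 = 0.357.
Mean = 16/(16+28) = 16/44 = 0.364.

MAP = 0.357, posterior mean = 0.364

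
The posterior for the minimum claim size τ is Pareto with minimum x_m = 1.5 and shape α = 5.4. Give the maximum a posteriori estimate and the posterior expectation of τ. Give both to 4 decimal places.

MAP = 1.5000, posterior mean = 1.8409

The Pareto density is strictly decreasing on [x_m, ∞), so the mode is x_m = 1.5000.
Mean = α·x_m/(α−1) = 5.4·1.5/4.4 = 1.8409.
Mean > mode: the posterior has a right tail.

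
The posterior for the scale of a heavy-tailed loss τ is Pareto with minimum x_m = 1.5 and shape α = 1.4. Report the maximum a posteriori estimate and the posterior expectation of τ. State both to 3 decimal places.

MAP = 1.500; posterior mean = 5.250

The Pareto density is strictly decreasing on [x_m, ∞), so the mode is x_m = 1.500.
Mean = α·x_m/(α−1) = 1.4·1.5/0.4 = 5.250.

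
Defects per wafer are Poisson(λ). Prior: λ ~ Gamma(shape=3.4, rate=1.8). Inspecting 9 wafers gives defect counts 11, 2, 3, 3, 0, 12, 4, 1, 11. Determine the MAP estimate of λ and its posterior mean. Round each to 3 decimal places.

MAP: 4.574. Posterior mean: 4.667.

Σ counts = 47. Posterior: Gamma(shape = 3.4+47 = 50.4, rate = 1.8+9 = 10.8).
Mode = (α−1)/β = 49.4/10.8 = 4.574.
Mean = α/β = 50.4/10.8 = 4.667.
The posterior is right-skewed, so the mean exceeds the mode.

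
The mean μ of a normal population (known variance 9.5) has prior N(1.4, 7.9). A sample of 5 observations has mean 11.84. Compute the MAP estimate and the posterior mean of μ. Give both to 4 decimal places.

μ_MAP = 9.8159, E[μ|data] = 9.8159

Posterior for μ is Normal. Precision-weighted mean: (1/7.9·1.4 + 5/9.5·11.84) / (1/7.9 + 5/9.5) = 9.8159.
A Normal posterior is symmetric, so mode = mean.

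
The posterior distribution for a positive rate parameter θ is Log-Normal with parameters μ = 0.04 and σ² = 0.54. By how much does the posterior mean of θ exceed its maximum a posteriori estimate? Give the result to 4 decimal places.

0.7569

Mode = exp(μ − σ²) = exp(-0.50) = 0.6065.
Mean = exp(μ + σ²/2) = exp(0.310) = 1.3634.
Difference = 1.3634 − 0.6065 = 0.7569.
The mean is pulled above the mode by the posterior's right skew.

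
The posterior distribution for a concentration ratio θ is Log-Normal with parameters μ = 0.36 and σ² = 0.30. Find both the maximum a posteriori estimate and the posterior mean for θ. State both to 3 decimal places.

Mode = exp(μ − σ²) = exp(0.06) = 1.062.
Mean = exp(μ + σ²/2) = exp(0.510) = 1.665.

MAP = 1.062, posterior mean = 1.665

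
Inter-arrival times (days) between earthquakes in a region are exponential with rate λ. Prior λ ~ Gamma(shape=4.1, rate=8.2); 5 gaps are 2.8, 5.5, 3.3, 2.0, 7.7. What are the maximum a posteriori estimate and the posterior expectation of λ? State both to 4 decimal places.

MAP = 0.2746; posterior mean = 0.3085

Σ times = 21.3. Posterior: Gamma(shape = 4.1+5 = 9.1, rate = 8.2+21.3 = 29.5).
Mode = (α−1)/β = 8.1/29.5 = 0.2746.
Mean = α/β = 9.1/29.5 = 0.3085.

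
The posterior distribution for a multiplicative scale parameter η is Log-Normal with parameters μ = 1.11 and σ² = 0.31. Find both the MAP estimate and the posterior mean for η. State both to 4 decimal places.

Mode = exp(μ − σ²) = exp(0.80) = 2.2255.
Mean = exp(μ + σ²/2) = exp(1.265) = 3.5431.
The posterior is right-skewed, so the mean exceeds the mode.

MAP = 2.2255, posterior mean = 3.5431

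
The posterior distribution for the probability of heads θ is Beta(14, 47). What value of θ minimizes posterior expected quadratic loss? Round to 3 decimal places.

0.230

Mode = (14−1)/(14+47−2) = 13/59 = 0.220.
Mean = 14/(14+47) = 14/61 = 0.230.
Quadratic loss ⇒ the optimal estimator is the posterior mean.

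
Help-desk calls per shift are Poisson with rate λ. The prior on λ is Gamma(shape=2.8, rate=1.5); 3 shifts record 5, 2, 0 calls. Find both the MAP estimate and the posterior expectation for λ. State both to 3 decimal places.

Σ counts = 7. Posterior: Gamma(shape = 2.8+7 = 9.8, rate = 1.5+3 = 4.5).
Mode = (α−1)/β = 8.8/4.5 = 1.956.
Mean = α/β = 9.8/4.5 = 2.178.
Mean > mode: the posterior has a right tail.

λ_MAP = 1.956, E[λ|data] = 2.178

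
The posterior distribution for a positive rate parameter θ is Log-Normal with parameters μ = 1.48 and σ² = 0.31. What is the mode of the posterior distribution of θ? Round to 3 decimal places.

Mode = exp(μ − σ²) = exp(1.17) = 3.222.
Mean = exp(μ + σ²/2) = exp(1.635) = 5.129.
This is the posterior mode — the MAP estimate.

3.222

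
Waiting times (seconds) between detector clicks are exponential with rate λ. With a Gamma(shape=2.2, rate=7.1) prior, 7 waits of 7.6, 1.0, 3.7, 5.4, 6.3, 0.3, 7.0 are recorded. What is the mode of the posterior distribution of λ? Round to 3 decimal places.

Σ times = 31.3. Posterior: Gamma(shape = 2.2+7 = 9.2, rate = 7.1+31.3 = 38.4).
Mode = (α−1)/β = 8.2/38.4 = 0.214.
Mean = α/β = 9.2/38.4 = 0.240.
This is the posterior mode — the MAP estimate.

0.214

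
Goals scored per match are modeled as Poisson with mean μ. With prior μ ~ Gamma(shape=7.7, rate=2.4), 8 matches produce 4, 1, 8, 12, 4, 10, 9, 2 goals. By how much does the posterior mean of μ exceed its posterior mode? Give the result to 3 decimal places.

Σ counts = 50. Posterior: Gamma(shape = 7.7+50 = 57.7, rate = 2.4+8 = 10.4).
Mode = (α−1)/β = 56.7/10.4 = 5.452.
Mean = α/β = 57.7/10.4 = 5.548.
Difference = 5.548 − 5.452 = 0.096.

0.096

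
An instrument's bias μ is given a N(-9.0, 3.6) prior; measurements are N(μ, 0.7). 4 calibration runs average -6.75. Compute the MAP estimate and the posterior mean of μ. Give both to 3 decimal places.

Posterior for μ is Normal. Precision-weighted mean: (1/3.6·-9.0 + 4/0.7·-6.75) / (1/3.6 + 4/0.7) = -6.854.
A Normal posterior is symmetric, so mode = mean.

MAP = -6.854; posterior mean = -6.854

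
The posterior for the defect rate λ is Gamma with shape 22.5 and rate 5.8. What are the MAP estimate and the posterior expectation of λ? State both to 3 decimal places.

Mode = (α−1)/β = 21.5/5.8 = 3.707.
Mean = α/β = 22.5/5.8 = 3.879.

λ_MAP = 3.707, E[λ|data] = 3.879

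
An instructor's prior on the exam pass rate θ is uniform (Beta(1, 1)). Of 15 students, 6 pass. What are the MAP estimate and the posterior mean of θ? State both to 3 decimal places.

Posterior: Beta(1+6, 1+9) = Beta(7, 10).
Mode = (7−1)/(7+10−2) = 6/15 = 0.400.
Mean = 7/(7+10) = 7/17 = 0.412.
The posterior is right-skewed, so the mean exceeds the mode.

MAP: 0.400. Posterior mean: 0.412.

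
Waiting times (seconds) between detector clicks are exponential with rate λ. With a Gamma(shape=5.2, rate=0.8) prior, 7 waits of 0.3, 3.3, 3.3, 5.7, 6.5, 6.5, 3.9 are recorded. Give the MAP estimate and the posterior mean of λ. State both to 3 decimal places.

Σ times = 29.5. Posterior: Gamma(shape = 5.2+7 = 12.2, rate = 0.8+29.5 = 30.3).
Mode = (α−1)/β = 11.2/30.3 = 0.370.
Mean = α/β = 12.2/30.3 = 0.403.
Mean > mode: the posterior has a right tail.

MAP = 0.370, posterior mean = 0.403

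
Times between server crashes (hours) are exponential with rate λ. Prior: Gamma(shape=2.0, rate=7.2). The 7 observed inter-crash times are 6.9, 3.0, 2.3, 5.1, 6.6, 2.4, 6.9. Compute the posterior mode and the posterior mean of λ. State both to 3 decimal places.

MAP = 0.198; posterior mean = 0.223

Σ times = 33.2. Posterior: Gamma(shape = 2.0+7 = 9.0, rate = 7.2+33.2 = 40.4).
Mode = (α−1)/β = 8.0/40.4 = 0.198.
Mean = α/β = 9.0/40.4 = 0.223.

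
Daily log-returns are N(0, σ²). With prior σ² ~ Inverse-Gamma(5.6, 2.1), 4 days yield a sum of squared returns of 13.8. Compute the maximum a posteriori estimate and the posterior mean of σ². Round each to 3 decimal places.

σ²_MAP = 1.047, E[σ²|data] = 1.364

Posterior: Inverse-Gamma(shape = 5.6+4/2 = 7.6, scale = 2.1+13.8/2 = 9.0).
Mode = β/(α+1) = 9.0/8.6 = 1.047.
Mean = β/(α−1) = 9.0/6.6 = 1.364.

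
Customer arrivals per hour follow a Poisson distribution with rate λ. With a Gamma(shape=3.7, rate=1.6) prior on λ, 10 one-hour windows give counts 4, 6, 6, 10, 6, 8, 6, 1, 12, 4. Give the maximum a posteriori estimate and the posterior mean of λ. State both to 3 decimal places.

maximum a posteriori estimate = 5.664, posterior mean = 5.750

Σ counts = 63. Posterior: Gamma(shape = 3.7+63 = 66.7, rate = 1.6+10 = 11.6).
Mode = (α−1)/β = 65.7/11.6 = 5.664.
Mean = α/β = 66.7/11.6 = 5.750.
The posterior is right-skewed, so the mean exceeds the mode.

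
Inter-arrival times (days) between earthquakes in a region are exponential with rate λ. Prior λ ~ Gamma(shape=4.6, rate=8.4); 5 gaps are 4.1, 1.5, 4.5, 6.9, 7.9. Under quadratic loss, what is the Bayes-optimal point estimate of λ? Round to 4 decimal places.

0.2883

Σ times = 24.9. Posterior: Gamma(shape = 4.6+5 = 9.6, rate = 8.4+24.9 = 33.3).
Mode = (α−1)/β = 8.6/33.3 = 0.2583.
Mean = α/β = 9.6/33.3 = 0.2883.
Quadratic loss ⇒ the optimal estimator is the posterior mean.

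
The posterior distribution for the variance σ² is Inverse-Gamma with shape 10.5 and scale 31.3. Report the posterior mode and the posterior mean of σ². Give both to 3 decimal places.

posterior mode = 2.722, posterior mean = 3.295

Mode = β/(α+1) = 31.3/11.5 = 2.722.
Mean = β/(α−1) = 31.3/9.5 = 3.295.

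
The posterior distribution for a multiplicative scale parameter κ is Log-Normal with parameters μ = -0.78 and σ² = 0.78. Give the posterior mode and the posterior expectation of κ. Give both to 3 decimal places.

MAP = 0.210, posterior mean = 0.677

Mode = exp(μ − σ²) = exp(-1.56) = 0.210.
Mean = exp(μ + σ²/2) = exp(-0.390) = 0.677.
Right-skewed posterior ⇒ mode < mean.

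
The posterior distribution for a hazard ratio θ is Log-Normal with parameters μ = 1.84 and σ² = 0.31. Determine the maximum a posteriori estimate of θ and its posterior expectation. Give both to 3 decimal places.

Mode = exp(μ − σ²) = exp(1.53) = 4.618.
Mean = exp(μ + σ²/2) = exp(1.995) = 7.352.

MAP: 4.618. Posterior mean: 7.352.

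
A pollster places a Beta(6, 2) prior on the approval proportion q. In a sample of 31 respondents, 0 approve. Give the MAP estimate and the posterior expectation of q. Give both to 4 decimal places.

MAP = 0.1351; posterior mean = 0.1538

Posterior: Beta(6+0, 2+31) = Beta(6, 33).
Mode = (6−1)/(6+33−2) = 5/37 = 0.1351.
Mean = 6/(6+33) = 6/39 = 0.1538.
Mean > mode: the posterior has a right tail.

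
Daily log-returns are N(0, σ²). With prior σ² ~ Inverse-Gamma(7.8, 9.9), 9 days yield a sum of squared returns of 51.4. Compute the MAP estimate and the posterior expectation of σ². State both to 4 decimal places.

Posterior: Inverse-Gamma(shape = 7.8+9/2 = 12.3, scale = 9.9+51.4/2 = 35.6).
Mode = β/(α+1) = 35.6/13.3 = 2.6767.
Mean = β/(α−1) = 35.6/11.3 = 3.1504.
Mean > mode: the posterior has a right tail.

MAP estimate = 2.6767, posterior expectation = 3.1504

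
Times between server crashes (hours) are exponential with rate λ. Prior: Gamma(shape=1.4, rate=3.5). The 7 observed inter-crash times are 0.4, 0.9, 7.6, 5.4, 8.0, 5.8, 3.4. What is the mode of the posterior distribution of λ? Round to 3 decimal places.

Σ times = 31.5. Posterior: Gamma(shape = 1.4+7 = 8.4, rate = 3.5+31.5 = 35.0).
Mode = (α−1)/β = 7.4/35.0 = 0.211.
Mean = α/β = 8.4/35.0 = 0.240.
This is the posterior mode — the MAP estimate.

0.211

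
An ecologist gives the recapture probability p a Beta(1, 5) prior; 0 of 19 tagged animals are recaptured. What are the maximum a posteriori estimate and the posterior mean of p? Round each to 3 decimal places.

MAP = 0.000, posterior mean = 0.040

Posterior: Beta(1+0, 5+19) = Beta(1, 24).
Since α = 1 ≤ 1 and β > 1, the Beta density is monotone decreasing on [0,1]; the mode is at 0.
Mean = 1/(1+24) = 0.040.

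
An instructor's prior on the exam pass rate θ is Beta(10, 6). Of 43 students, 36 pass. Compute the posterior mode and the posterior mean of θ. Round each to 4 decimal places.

θ_MAP = 0.7895, E[θ|data] = 0.7797

Posterior: Beta(10+36, 6+7) = Beta(46, 13).
Mode = (46−1)/(46+13−2) = 45/57 = 0.7895.
Mean = 46/(46+13) = 46/59 = 0.7797.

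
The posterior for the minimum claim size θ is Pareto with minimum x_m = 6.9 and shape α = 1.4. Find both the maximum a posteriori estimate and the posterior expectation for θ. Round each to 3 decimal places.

The Pareto density is strictly decreasing on [x_m, ∞), so the mode is x_m = 6.900.
Mean = α·x_m/(α−1) = 1.4·6.9/0.4 = 24.150.
Mean > mode: the posterior has a right tail.

MAP = 6.900, posterior mean = 24.150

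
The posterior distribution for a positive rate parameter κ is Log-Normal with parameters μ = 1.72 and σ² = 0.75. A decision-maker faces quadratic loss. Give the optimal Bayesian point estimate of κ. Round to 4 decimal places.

Mode = exp(μ − σ²) = exp(0.97) = 2.6379.
Mean = exp(μ + σ²/2) = exp(2.095) = 8.1254.
Quadratic loss ⇒ the optimal estimator is the posterior mean.

8.1254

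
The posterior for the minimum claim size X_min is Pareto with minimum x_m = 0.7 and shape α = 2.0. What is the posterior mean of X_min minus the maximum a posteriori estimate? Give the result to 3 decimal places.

0.700

The Pareto density is strictly decreasing on [x_m, ∞), so the mode is x_m = 0.700.
Mean = α·x_m/(α−1) = 2.0·0.7/1.0 = 1.400.
Difference = 1.400 − 0.700 = 0.700.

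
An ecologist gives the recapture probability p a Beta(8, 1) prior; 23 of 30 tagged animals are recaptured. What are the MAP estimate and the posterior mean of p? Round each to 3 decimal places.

MAP: 0.811. Posterior mean: 0.795.

Posterior: Beta(8+23, 1+7) = Beta(31, 8).
Mode = (31−1)/(31+8−2) = 30/37 = 0.811.
Mean = 31/(31+8) = 31/39 = 0.795.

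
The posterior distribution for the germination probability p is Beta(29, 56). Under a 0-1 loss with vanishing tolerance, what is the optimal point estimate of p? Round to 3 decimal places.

Mode = (29−1)/(29+56−2) = 28/83 = 0.337.
Mean = 29/(29+56) = 29/85 = 0.341.
This is the posterior mode — the MAP estimate.

0.337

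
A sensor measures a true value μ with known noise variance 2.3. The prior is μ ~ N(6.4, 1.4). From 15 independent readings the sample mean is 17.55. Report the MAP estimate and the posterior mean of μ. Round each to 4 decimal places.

μ_MAP = 16.4494, E[μ|data] = 16.4494

Posterior for μ is Normal. Precision-weighted mean: (1/1.4·6.4 + 15/2.3·17.55) / (1/1.4 + 15/2.3) = 16.4494.
A Normal posterior is symmetric, so mode = mean.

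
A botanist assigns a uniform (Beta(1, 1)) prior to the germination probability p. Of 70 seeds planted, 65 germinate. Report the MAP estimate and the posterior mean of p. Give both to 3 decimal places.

Posterior: Beta(1+65, 1+5) = Beta(66, 6).
Mode = (66−1)/(66+6−2) = 65/70 = 0.929.
With a flat prior the MAP equals the MLE, 65/70.
Mean = 66/(66+6) = 66/72 = 0.917.

MAP estimate = 0.929, posterior mean = 0.917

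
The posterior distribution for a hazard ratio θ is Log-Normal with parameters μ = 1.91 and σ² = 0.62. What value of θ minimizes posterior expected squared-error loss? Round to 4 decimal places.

9.2073

Mode = exp(μ − σ²) = exp(1.29) = 3.6328.
Mean = exp(μ + σ²/2) = exp(2.220) = 9.2073.
Squared-error loss ⇒ the optimal estimator is the posterior mean.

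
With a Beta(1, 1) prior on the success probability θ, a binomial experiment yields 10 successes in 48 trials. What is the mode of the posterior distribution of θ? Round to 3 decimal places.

0.208

Posterior: Beta(1+10, 1+38) = Beta(11, 39).
Mode = (11−1)/(11+39−2) = 10/48 = 0.208.
With a flat prior the MAP equals the MLE, 10/48.
Mean = 11/(11+39) = 11/50 = 0.220.
This is the posterior mode — the MAP estimate.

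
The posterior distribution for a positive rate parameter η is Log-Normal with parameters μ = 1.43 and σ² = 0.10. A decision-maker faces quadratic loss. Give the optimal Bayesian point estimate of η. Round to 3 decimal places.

4.393

Mode = exp(μ − σ²) = exp(1.33) = 3.781.
Mean = exp(μ + σ²/2) = exp(1.480) = 4.393.
Quadratic loss ⇒ the optimal estimator is the posterior mean.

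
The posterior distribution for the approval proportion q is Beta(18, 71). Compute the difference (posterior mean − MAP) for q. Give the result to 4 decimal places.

0.0068

Mode = (18−1)/(18+71−2) = 17/87 = 0.1954.
Mean = 18/(18+71) = 18/89 = 0.2022.
Difference = 0.2022 − 0.1954 = 0.0068.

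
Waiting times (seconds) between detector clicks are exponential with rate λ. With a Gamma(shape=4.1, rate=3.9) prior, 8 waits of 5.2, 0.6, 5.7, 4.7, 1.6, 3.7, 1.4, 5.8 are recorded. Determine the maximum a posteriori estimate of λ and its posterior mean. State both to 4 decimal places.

Σ times = 28.7. Posterior: Gamma(shape = 4.1+8 = 12.1, rate = 3.9+28.7 = 32.6).
Mode = (α−1)/β = 11.1/32.6 = 0.3405.
Mean = α/β = 12.1/32.6 = 0.3712.
The mean is pulled above the mode by the posterior's right skew.

MAP = 0.3405; posterior mean = 0.3712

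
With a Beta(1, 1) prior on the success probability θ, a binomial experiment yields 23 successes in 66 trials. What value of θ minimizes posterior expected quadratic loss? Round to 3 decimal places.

0.353

Posterior: Beta(1+23, 1+43) = Beta(24, 44).
Mode = (24−1)/(24+44−2) = 23/66 = 0.348.
With a flat prior the MAP equals the MLE, 23/66.
Mean = 24/(24+44) = 24/68 = 0.353.
Quadratic loss ⇒ the optimal estimator is the posterior mean.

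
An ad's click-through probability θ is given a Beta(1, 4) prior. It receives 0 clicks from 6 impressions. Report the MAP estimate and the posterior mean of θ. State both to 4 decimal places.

Posterior: Beta(1+0, 4+6) = Beta(1, 10).
Since α = 1 ≤ 1 and β > 1, the Beta density is monotone decreasing on [0,1]; the mode is at 0.
Mean = 1/(1+10) = 0.0909.
The mean is pulled above the mode by the posterior's right skew.

θ_MAP = 0.0000, E[θ|data] = 0.0909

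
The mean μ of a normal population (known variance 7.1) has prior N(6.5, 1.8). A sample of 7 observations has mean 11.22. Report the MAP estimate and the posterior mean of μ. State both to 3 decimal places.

MAP: 9.519. Posterior mean: 9.519.

Posterior for μ is Normal. Precision-weighted mean: (1/1.8·6.5 + 7/7.1·11.22) / (1/1.8 + 7/7.1) = 9.519.
A Normal posterior is symmetric, so mode = mean.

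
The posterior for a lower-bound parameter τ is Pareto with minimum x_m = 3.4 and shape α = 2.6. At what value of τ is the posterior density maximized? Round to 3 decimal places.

3.400

The Pareto density is strictly decreasing on [x_m, ∞), so the mode is x_m = 3.400.
Mean = α·x_m/(α−1) = 2.6·3.4/1.6 = 5.525.
This is the posterior mode — the MAP estimate.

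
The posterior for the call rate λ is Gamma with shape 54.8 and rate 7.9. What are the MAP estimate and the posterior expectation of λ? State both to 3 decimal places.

MAP: 6.810. Posterior mean: 6.937.

Mode = (α−1)/β = 53.8/7.9 = 6.810.
Mean = α/β = 54.8/7.9 = 6.937.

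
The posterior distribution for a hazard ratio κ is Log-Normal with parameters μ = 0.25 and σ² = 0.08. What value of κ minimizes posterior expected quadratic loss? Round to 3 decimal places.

1.336

Mode = exp(μ − σ²) = exp(0.17) = 1.185.
Mean = exp(μ + σ²/2) = exp(0.290) = 1.336.
Quadratic loss ⇒ the optimal estimator is the posterior mean.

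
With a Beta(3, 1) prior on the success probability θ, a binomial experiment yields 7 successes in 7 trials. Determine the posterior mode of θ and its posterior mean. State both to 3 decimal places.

MAP = 1.000, posterior mean = 0.909

Posterior: Beta(3+7, 1+0) = Beta(10, 1).
Since β = 1 ≤ 1 and α > 1, the Beta density is monotone increasing on [0,1]; the mode is at 1.
Mean = 10/(10+1) = 0.909.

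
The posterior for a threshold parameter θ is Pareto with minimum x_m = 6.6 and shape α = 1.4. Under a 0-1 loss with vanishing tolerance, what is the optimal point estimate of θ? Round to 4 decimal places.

The Pareto density is strictly decreasing on [x_m, ∞), so the mode is x_m = 6.6000.
Mean = α·x_m/(α−1) = 1.4·6.6/0.4 = 23.1000.
This is the posterior mode — the MAP estimate.

6.6000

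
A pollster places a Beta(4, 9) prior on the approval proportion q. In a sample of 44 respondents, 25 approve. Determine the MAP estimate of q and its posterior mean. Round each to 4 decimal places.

MAP = 0.5091, posterior mean = 0.5088

Posterior: Beta(4+25, 9+19) = Beta(29, 28).
Mode = (29−1)/(29+28−2) = 28/55 = 0.5091.
Mean = 29/(29+28) = 29/57 = 0.5088.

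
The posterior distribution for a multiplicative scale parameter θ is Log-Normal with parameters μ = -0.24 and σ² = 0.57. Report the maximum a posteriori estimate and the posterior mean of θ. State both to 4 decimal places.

Mode = exp(μ − σ²) = exp(-0.81) = 0.4449.
Mean = exp(μ + σ²/2) = exp(0.045) = 1.0460.
The mean is pulled above the mode by the posterior's right skew.

θ_MAP = 0.4449, E[θ|data] = 1.0460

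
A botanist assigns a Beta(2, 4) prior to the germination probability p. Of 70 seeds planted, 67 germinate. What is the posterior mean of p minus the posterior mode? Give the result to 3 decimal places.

Posterior: Beta(2+67, 4+3) = Beta(69, 7).
Mode = (69−1)/(69+7−2) = 68/74 = 0.919.
Mean = 69/(69+7) = 69/76 = 0.908.
Difference = 0.908 − 0.919 = -0.011.

-0.011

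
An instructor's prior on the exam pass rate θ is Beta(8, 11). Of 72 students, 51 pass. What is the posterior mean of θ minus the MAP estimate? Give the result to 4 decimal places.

-0.0033

Posterior: Beta(8+51, 11+21) = Beta(59, 32).
Mode = (59−1)/(59+32−2) = 58/89 = 0.6517.
Mean = 59/(59+32) = 59/91 = 0.6484.
Difference = 0.6484 − 0.6517 = -0.0033.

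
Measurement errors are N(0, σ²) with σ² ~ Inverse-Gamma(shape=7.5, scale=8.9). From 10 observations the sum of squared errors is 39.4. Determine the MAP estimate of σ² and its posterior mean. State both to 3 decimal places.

Posterior: Inverse-Gamma(shape = 7.5+10/2 = 12.5, scale = 8.9+39.4/2 = 28.6).
Mode = β/(α+1) = 28.6/13.5 = 2.119.
Mean = β/(α−1) = 28.6/11.5 = 2.487.
The mean is pulled above the mode by the posterior's right skew.

σ²_MAP = 2.119, E[σ²|data] = 2.487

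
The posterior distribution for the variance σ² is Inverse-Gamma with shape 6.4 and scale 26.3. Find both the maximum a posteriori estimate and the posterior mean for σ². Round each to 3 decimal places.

maximum a posteriori estimate = 3.554, posterior mean = 4.870

Mode = β/(α+1) = 26.3/7.4 = 3.554.
Mean = β/(α−1) = 26.3/5.4 = 4.870.
The mean is pulled above the mode by the posterior's right skew.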